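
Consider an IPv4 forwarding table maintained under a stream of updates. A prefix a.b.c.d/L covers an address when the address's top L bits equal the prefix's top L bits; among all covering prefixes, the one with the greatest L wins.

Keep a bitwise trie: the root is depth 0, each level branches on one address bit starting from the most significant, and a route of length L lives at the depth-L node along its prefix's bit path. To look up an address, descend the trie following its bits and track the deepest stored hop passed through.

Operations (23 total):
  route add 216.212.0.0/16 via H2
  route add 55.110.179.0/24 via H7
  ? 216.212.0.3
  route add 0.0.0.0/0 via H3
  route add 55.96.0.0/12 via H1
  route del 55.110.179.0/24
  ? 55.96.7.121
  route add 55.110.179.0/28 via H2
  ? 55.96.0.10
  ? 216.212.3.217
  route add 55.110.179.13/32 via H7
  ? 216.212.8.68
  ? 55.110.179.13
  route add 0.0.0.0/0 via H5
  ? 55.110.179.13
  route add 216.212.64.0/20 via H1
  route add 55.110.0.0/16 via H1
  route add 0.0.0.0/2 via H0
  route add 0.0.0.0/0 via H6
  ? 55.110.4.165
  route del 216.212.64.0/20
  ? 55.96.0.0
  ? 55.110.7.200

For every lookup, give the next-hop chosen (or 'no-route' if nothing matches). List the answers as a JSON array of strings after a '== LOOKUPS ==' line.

Process each operation:
  add 216.212.0.0/16 -> H2 at depth 16
  add 55.110.179.0/24 -> H7 at depth 24
  Q 216.212.0.3: descend 1101100011010100 ; hops seen [H2] ; pick H2
  add 0.0.0.0/0 -> H3 at depth 0
  add 55.96.0.0/12 -> H1 at depth 12
  - 55.110.179.0/24 clear@24
  Q 55.96.7.121: descend 001101110110 ; hops seen [H3,H1] ; pick H1
  add 55.110.179.0/28 -> H2 at depth 28
  Q 55.96.0.10: descend 001101110110 ; hops seen [H3,H1] ; pick H1
  Q 216.212.3.217: descend 1101100011010100 ; hops seen [H3,H2] ; pick H2
  add 55.110.179.13/32 -> H7 at depth 32
  Q 216.212.8.68: descend 1101100011010100 ; hops seen [H3,H2] ; pick H2
  Q 55.110.179.13: descend 00110111011011101011001100001101 ; hops seen [H3,H1,H2,H7] ; pick H7
  add 0.0.0.0/0 -> H5 at depth 0
  Q 55.110.179.13: descend 00110111011011101011001100001101 ; hops seen [H5,H1,H2,H7] ; pick H7
  add 216.212.64.0/20 -> H1 at depth 20
  add 55.110.0.0/16 -> H1 at depth 16
  add 0.0.0.0/2 -> H0 at depth 2
  add 0.0.0.0/0 -> H6 at depth 0
  Q 55.110.4.165: descend 0011011101101110 ; hops seen [H6,H0,H1,H1] ; pick H1
  - 216.212.64.0/20 clear@20
  Q 55.96.0.0: descend 001101110110 ; hops seen [H6,H0,H1] ; pick H1
  Q 55.110.7.200: descend 0011011101101110 ; hops seen [H6,H0,H1,H1] ; pick H1

== LOOKUPS ==
["H2","H1","H1","H2","H2","H7","H7","H1","H1","H1"]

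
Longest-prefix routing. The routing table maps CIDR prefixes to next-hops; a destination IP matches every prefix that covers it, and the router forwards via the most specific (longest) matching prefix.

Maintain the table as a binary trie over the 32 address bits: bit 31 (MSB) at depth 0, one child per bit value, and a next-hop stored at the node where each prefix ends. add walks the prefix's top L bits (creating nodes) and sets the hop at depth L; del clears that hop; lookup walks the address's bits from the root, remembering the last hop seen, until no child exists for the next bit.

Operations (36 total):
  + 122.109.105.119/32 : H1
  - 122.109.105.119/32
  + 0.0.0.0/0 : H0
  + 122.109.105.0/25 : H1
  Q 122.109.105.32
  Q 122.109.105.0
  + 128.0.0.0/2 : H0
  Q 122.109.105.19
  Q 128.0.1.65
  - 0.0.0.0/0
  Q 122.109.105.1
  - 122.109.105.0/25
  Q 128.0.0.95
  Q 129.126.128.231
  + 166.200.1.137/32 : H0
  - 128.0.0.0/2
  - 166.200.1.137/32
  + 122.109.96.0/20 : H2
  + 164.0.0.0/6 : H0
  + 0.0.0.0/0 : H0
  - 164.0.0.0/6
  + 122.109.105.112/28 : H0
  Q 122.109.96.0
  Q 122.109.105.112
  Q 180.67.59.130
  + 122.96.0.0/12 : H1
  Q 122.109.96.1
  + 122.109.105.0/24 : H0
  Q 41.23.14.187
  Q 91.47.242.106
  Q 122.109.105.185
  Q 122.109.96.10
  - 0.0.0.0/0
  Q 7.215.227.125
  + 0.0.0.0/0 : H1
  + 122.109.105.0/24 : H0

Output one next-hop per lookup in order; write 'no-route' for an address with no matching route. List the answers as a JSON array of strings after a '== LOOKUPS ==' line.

Apply in order:
  + 122.109.105.119/32 (H1) depth=32
  del 122.109.105.119/32 (clear depth 32)
  + 0.0.0.0/0 (H0) depth=0
  + 122.109.105.0/25 (H1) depth=25
  Q 122.109.105.32: descend 0111101001101101011010010 ; hops seen [H0,H1] ; pick H1
  Q 122.109.105.0: descend 0111101001101101011010010 ; hops seen [H0,H1] ; pick H1
  + 128.0.0.0/2 (H0) depth=2
  Q 122.109.105.19: descend 0111101001101101011010010 ; hops seen [H0,H1] ; pick H1
  Q 128.0.1.65: descend 10 ; hops seen [H0,H0] ; pick H0
  del 0.0.0.0/0 (clear depth 0)
  Q 122.109.105.1: descend 0111101001101101011010010 ; hops seen [H1] ; pick H1
  del 122.109.105.0/25 (clear depth 25)
  Q 128.0.0.95: descend 10 ; hops seen [H0] ; pick H0
  Q 129.126.128.231: descend 10 ; hops seen [H0] ; pick H0
  + 166.200.1.137/32 (H0) depth=32
  del 128.0.0.0/2 (clear depth 2)
  del 166.200.1.137/32 (clear depth 32)
  + 122.109.96.0/20 (H2) depth=20
  + 164.0.0.0/6 (H0) depth=6
  + 0.0.0.0/0 (H0) depth=0
  del 164.0.0.0/6 (clear depth 6)
  + 122.109.105.112/28 (H0) depth=28
  Q 122.109.96.0: descend 01111010011011010110 ; hops seen [H0,H2] ; pick H2
  Q 122.109.105.112: descend 01111010011011010110100101110 ; hops seen [H0,H2,H0] ; pick H0
  Q 180.67.59.130: descend 101 ; hops seen [H0] ; pick H0
  + 122.96.0.0/12 (H1) depth=12
  Q 122.109.96.1: descend 01111010011011010110 ; hops seen [H0,H1,H2] ; pick H2
  + 122.109.105.0/24 (H0) depth=24
  Q 41.23.14.187: descend 0 ; hops seen [H0] ; pick H0
  Q 91.47.242.106: descend 01 ; hops seen [H0] ; pick H0
  Q 122.109.105.185: descend 011110100110110101101001 ; hops seen [H0,H1,H2,H0] ; pick H0
  Q 122.109.96.10: descend 01111010011011010110 ; hops seen [H0,H1,H2] ; pick H2
  del 0.0.0.0/0 (clear depth 0)
  Q 7.215.227.125: descend 0 ; hops seen [∅] ; pick no-route
  + 0.0.0.0/0 (H1) depth=0
  + 122.109.105.0/24 (H0) depth=24

== LOOKUPS ==
["H1","H1","H1","H0","H1","H0","H0","H2","H0","H0","H2","H0","H0","H0","H2","no-route"]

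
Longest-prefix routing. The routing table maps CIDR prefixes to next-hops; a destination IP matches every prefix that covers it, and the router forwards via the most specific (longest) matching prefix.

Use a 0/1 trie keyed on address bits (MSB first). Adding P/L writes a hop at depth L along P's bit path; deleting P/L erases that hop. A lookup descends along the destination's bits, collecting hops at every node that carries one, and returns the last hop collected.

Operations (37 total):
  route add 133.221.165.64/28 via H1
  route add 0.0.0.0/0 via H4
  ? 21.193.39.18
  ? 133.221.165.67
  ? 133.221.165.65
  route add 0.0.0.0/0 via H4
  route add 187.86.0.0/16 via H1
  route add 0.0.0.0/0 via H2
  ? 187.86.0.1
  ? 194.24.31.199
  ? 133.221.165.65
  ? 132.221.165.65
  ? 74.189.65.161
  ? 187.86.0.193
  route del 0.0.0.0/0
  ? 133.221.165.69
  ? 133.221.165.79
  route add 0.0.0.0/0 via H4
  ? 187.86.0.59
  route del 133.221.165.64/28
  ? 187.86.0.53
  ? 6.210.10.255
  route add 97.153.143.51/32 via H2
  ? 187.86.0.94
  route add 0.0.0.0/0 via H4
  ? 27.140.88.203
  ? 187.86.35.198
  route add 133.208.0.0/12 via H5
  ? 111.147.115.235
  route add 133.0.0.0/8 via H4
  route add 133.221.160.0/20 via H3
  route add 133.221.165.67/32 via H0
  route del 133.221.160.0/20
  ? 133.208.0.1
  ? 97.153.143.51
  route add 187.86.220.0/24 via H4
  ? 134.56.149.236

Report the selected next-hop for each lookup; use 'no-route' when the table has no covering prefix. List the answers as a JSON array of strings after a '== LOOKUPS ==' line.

Trace:
  + 133.221.165.64/28 (H1) depth=28
  + 0.0.0.0/0 (H4) depth=0
  Q 21.193.39.18: descend ε ; hops seen [H4] ; pick H4
  Q 133.221.165.67: descend 1000010111011101101001010100 ; hops seen [H4,H1] ; pick H1
  Q 133.221.165.65: descend 1000010111011101101001010100 ; hops seen [H4,H1] ; pick H1
  + 0.0.0.0/0 (H4) depth=0
  + 187.86.0.0/16 (H1) depth=16
  + 0.0.0.0/0 (H2) depth=0
  Q 187.86.0.1: descend 1011101101010110 ; hops seen [H2,H1] ; pick H1
  Q 194.24.31.199: descend 1 ; hops seen [H2] ; pick H2
  Q 133.221.165.65: descend 1000010111011101101001010100 ; hops seen [H2,H1] ; pick H1
  Q 132.221.165.65: descend 1000010 ; hops seen [H2] ; pick H2
  Q 74.189.65.161: descend ε ; hops seen [H2] ; pick H2
  Q 187.86.0.193: descend 1011101101010110 ; hops seen [H2,H1] ; pick H1
  - 0.0.0.0/0 clear@0
  Q 133.221.165.69: descend 1000010111011101101001010100 ; hops seen [H1] ; pick H1
  Q 133.221.165.79: descend 1000010111011101101001010100 ; hops seen [H1] ; pick H1
  + 0.0.0.0/0 (H4) depth=0
  Q 187.86.0.59: descend 1011101101010110 ; hops seen [H4,H1] ; pick H1
  - 133.221.165.64/28 clear@28
  Q 187.86.0.53: descend 1011101101010110 ; hops seen [H4,H1] ; pick H1
  Q 6.210.10.255: descend ε ; hops seen [H4] ; pick H4
  + 97.153.143.51/32 (H2) depth=32
  Q 187.86.0.94: descend 1011101101010110 ; hops seen [H4,H1] ; pick H1
  + 0.0.0.0/0 (H4) depth=0
  Q 27.140.88.203: descend 0 ; hops seen [H4] ; pick H4
  Q 187.86.35.198: descend 1011101101010110 ; hops seen [H4,H1] ; pick H1
  + 133.208.0.0/12 (H5) depth=12
  Q 111.147.115.235: descend 0110 ; hops seen [H4] ; pick H4
  + 133.0.0.0/8 (H4) depth=8
  + 133.221.160.0/20 (H3) depth=20
  + 133.221.165.67/32 (H0) depth=32
  - 133.221.160.0/20 clear@20
  Q 133.208.0.1: descend 100001011101 ; hops seen [H4,H4,H5] ; pick H5
  Q 97.153.143.51: descend 01100001100110011000111100110011 ; hops seen [H4,H2] ; pick H2
  + 187.86.220.0/24 (H4) depth=24
  Q 134.56.149.236: descend 100001 ; hops seen [H4] ; pick H4

== LOOKUPS ==
["H4","H1","H1","H1","H2","H1","H2","H2","H1","H1","H1","H1","H1","H4","H1","H4","H1","H4","H5","H2","H4"]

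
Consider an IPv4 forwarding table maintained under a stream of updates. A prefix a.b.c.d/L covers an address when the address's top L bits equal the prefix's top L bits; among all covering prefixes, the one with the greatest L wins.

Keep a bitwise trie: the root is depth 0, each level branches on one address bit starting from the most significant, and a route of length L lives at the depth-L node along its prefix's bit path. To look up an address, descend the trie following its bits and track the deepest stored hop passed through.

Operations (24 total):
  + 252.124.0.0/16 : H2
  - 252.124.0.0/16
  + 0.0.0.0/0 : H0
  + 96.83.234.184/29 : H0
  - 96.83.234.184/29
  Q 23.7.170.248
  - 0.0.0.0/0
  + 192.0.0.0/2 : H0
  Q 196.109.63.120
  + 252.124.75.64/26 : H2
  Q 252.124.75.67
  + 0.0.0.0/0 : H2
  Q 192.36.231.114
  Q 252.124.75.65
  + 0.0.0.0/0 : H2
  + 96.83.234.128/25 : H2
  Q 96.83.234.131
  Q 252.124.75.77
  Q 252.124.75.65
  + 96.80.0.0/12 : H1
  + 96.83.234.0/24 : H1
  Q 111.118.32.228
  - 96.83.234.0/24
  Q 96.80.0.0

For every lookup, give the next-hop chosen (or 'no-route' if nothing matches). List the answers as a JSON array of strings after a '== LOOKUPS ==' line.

Apply in order:
  add 252.124.0.0/16 -> H2 at depth 16
  - 252.124.0.0/16 clear@16
  add 0.0.0.0/0 -> H0 at depth 0
  add 96.83.234.184/29 -> H0 at depth 29
  - 96.83.234.184/29 clear@29
  lookup 23.7.170.248: bits 0 walk d0:H0→d1:- -> H0
  - 0.0.0.0/0 clear@0
  add 192.0.0.0/2 -> H0 at depth 2
  lookup 196.109.63.120: bits 11 walk d0:-→d1:-→d2:H0 -> H0
  add 252.124.75.64/26 -> H2 at depth 26
  lookup 252.124.75.67: bits 11111100011111000100101101 walk d0:-→d1:-→d2:H0→d3:-→d4:-→d5:-→d6:-→d7:-→d8:-→d9:-→d10:-→d11:-→d12:-→d13:-→d14:-→d15:-→d16:-→d17:-→d18:-→d19:-→d20:-→d21:-→d22:-→d23:-→d24:-→d25:-→d26:H2 -> H2
  add 0.0.0.0/0 -> H2 at depth 0
  lookup 192.36.231.114: bits 11 walk d0:H2→d1:-→d2:H0 -> H0
  lookup 252.124.75.65: bits 11111100011111000100101101 walk d0:H2→d1:-→d2:H0→d3:-→d4:-→d5:-→d6:-→d7:-→d8:-→d9:-→d10:-→d11:-→d12:-→d13:-→d14:-→d15:-→d16:-→d17:-→d18:-→d19:-→d20:-→d21:-→d22:-→d23:-→d24:-→d25:-→d26:H2 -> H2
  add 0.0.0.0/0 -> H2 at depth 0
  add 96.83.234.128/25 -> H2 at depth 25
  lookup 96.83.234.131: bits 01100000010100111110101010 walk d0:H2→d1:-→d2:-→d3:-→d4:-→d5:-→d6:-→d7:-→d8:-→d9:-→d10:-→d11:-→d12:-→d13:-→d14:-→d15:-→d16:-→d17:-→d18:-→d19:-→d20:-→d21:-→d22:-→d23:-→d24:-→d25:H2→d26:- -> H2
  lookup 252.124.75.77: bits 11111100011111000100101101 walk d0:H2→d1:-→d2:H0→d3:-→d4:-→d5:-→d6:-→d7:-→d8:-→d9:-→d10:-→d11:-→d12:-→d13:-→d14:-→d15:-→d16:-→d17:-→d18:-→d19:-→d20:-→d21:-→d22:-→d23:-→d24:-→d25:-→d26:H2 -> H2
  lookup 252.124.75.65: bits 11111100011111000100101101 walk d0:H2→d1:-→d2:H0→d3:-→d4:-→d5:-→d6:-→d7:-→d8:-→d9:-→d10:-→d11:-→d12:-→d13:-→d14:-→d15:-→d16:-→d17:-→d18:-→d19:-→d20:-→d21:-→d22:-→d23:-→d24:-→d25:-→d26:H2 -> H2
  add 96.80.0.0/12 -> H1 at depth 12
  add 96.83.234.0/24 -> H1 at depth 24
  lookup 111.118.32.228: bits 0110 walk d0:H2→d1:-→d2:-→d3:-→d4:- -> H2
  - 96.83.234.0/24 clear@24
  lookup 96.80.0.0: bits 01100000010100 walk d0:H2→d1:-→d2:-→d3:-→d4:-→d5:-→d6:-→d7:-→d8:-→d9:-→d10:-→d11:-→d12:H1→d13:-→d14:- -> H1

== LOOKUPS ==
["H0","H0","H2","H0","H2","H2","H2","H2","H2","H1"]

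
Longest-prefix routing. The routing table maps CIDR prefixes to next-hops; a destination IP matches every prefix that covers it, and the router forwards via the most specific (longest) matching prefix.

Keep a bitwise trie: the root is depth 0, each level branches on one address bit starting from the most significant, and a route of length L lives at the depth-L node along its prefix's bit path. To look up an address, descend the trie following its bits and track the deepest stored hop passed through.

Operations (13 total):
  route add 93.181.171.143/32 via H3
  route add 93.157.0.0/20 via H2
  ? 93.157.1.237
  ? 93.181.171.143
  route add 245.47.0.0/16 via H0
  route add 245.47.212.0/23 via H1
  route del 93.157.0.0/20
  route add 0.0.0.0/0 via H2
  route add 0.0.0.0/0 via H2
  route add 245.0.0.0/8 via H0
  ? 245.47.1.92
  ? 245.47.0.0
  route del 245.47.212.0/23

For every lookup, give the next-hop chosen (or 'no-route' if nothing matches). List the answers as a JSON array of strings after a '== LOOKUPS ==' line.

Process each operation:
  + 93.181.171.143/32 (H3) depth=32
  + 93.157.0.0/20 (H2) depth=20
  ? 93.157.1.237  path d0:-→d1:-→d2:-→d3:-→d4:-→d5:-→d6:-→d7:-→d8:-→d9:-→d10:-→d11:-→d12:-→d13:-→d14:-→d15:-→d16:-→d17:-→d18:-→d19:-→d20:H2  best=H2
  ? 93.181.171.143  path d0:-→d1:-→d2:-→d3:-→d4:-→d5:-→d6:-→d7:-→d8:-→d9:-→d10:-→d11:-→d12:-→d13:-→d14:-→d15:-→d16:-→d17:-→d18:-→d19:-→d20:-→d21:-→d22:-→d23:-→d24:-→d25:-→d26:-→d27:-→d28:-→d29:-→d30:-→d31:-→d32:H3  best=H3
  + 245.47.0.0/16 (H0) depth=16
  + 245.47.212.0/23 (H1) depth=23
  del 93.157.0.0/20 (clear depth 20)
  + 0.0.0.0/0 (H2) depth=0
  + 0.0.0.0/0 (H2) depth=0
  + 245.0.0.0/8 (H0) depth=8
  ? 245.47.1.92  path d0:H2→d1:-→d2:-→d3:-→d4:-→d5:-→d6:-→d7:-→d8:H0→d9:-→d10:-→d11:-→d12:-→d13:-→d14:-→d15:-→d16:H0  best=H0
  ? 245.47.0.0  path d0:H2→d1:-→d2:-→d3:-→d4:-→d5:-→d6:-→d7:-→d8:H0→d9:-→d10:-→d11:-→d12:-→d13:-→d14:-→d15:-→d16:H0  best=H0
  del 245.47.212.0/23 (clear depth 23)

== LOOKUPS ==
["H2","H3","H0","H0"]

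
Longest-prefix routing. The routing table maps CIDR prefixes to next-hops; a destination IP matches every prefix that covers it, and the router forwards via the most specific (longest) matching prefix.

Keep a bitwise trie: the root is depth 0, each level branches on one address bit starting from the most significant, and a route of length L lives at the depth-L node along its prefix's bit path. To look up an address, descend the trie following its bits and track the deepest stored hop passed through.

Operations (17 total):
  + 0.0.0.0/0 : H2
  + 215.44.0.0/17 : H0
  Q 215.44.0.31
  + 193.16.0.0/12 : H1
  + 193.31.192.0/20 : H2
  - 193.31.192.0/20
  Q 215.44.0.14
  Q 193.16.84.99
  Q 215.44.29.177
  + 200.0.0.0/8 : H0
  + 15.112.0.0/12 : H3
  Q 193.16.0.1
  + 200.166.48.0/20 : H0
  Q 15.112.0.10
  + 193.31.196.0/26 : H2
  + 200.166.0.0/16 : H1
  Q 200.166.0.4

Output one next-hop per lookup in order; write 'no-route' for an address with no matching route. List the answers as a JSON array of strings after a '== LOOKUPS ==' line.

Trace:
  + 0.0.0.0/0 (H2) depth=0
  + 215.44.0.0/17 (H0) depth=17
  lookup 215.44.0.31: bits 11010111001011000 walk d0:H2→d1:-→d2:-→d3:-→d4:-→d5:-→d6:-→d7:-→d8:-→d9:-→d10:-→d11:-→d12:-→d13:-→d14:-→d15:-→d16:-→d17:H0 -> H0
  + 193.16.0.0/12 (H1) depth=12
  + 193.31.192.0/20 (H2) depth=20
  - 193.31.192.0/20 clear@20
  lookup 215.44.0.14: bits 11010111001011000 walk d0:H2→d1:-→d2:-→d3:-→d4:-→d5:-→d6:-→d7:-→d8:-→d9:-→d10:-→d11:-→d12:-→d13:-→d14:-→d15:-→d16:-→d17:H0 -> H0
  lookup 193.16.84.99: bits 110000010001 walk d0:H2→d1:-→d2:-→d3:-→d4:-→d5:-→d6:-→d7:-→d8:-→d9:-→d10:-→d11:-→d12:H1 -> H1
  lookup 215.44.29.177: bits 11010111001011000 walk d0:H2→d1:-→d2:-→d3:-→d4:-→d5:-→d6:-→d7:-→d8:-→d9:-→d10:-→d11:-→d12:-→d13:-→d14:-→d15:-→d16:-→d17:H0 -> H0
  + 200.0.0.0/8 (H0) depth=8
  + 15.112.0.0/12 (H3) depth=12
  lookup 193.16.0.1: bits 110000010001 walk d0:H2→d1:-→d2:-→d3:-→d4:-→d5:-→d6:-→d7:-→d8:-→d9:-→d10:-→d11:-→d12:H1 -> H1
  + 200.166.48.0/20 (H0) depth=20
  lookup 15.112.0.10: bits 000011110111 walk d0:H2→d1:-→d2:-→d3:-→d4:-→d5:-→d6:-→d7:-→d8:-→d9:-→d10:-→d11:-→d12:H3 -> H3
  + 193.31.196.0/26 (H2) depth=26
  + 200.166.0.0/16 (H1) depth=16
  lookup 200.166.0.4: bits 110010001010011000 walk d0:H2→d1:-→d2:-→d3:-→d4:-→d5:-→d6:-→d7:-→d8:H0→d9:-→d10:-→d11:-→d12:-→d13:-→d14:-→d15:-→d16:H1→d17:-→d18:- -> H1

== LOOKUPS ==
["H0","H0","H1","H0","H1","H3","H1"]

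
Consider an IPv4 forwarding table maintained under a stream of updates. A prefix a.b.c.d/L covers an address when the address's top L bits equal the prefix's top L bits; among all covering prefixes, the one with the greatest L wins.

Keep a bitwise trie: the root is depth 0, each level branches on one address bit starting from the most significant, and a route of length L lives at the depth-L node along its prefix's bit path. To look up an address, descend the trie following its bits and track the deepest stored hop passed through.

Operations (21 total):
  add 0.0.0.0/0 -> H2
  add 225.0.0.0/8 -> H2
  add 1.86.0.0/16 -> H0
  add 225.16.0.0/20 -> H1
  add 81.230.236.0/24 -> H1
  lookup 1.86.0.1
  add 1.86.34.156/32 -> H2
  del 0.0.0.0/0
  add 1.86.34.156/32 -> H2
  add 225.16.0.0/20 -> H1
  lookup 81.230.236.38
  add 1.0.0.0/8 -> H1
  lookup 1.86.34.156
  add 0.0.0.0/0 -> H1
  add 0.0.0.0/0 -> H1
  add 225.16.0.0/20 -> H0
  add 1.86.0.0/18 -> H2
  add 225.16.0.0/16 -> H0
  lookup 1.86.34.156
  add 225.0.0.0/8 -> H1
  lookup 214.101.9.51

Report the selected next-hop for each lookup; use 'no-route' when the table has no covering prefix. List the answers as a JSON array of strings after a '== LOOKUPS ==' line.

Trace:
  + 0.0.0.0/0 (H2) depth=0
  + 225.0.0.0/8 (H2) depth=8
  + 1.86.0.0/16 (H0) depth=16
  + 225.16.0.0/20 (H1) depth=20
  + 81.230.236.0/24 (H1) depth=24
  lookup 1.86.0.1: bits 0000000101010110 walk d0:H2→d1:-→d2:-→d3:-→d4:-→d5:-→d6:-→d7:-→d8:-→d9:-→d10:-→d11:-→d12:-→d13:-→d14:-→d15:-→d16:H0 -> H0
  + 1.86.34.156/32 (H2) depth=32
  - 0.0.0.0/0 clear@0
  + 1.86.34.156/32 (H2) depth=32
  + 225.16.0.0/20 (H1) depth=20
  lookup 81.230.236.38: bits 010100011110011011101100 walk d0:-→d1:-→d2:-→d3:-→d4:-→d5:-→d6:-→d7:-→d8:-→d9:-→d10:-→d11:-→d12:-→d13:-→d14:-→d15:-→d16:-→d17:-→d18:-→d19:-→d20:-→d21:-→d22:-→d23:-→d24:H1 -> H1
  + 1.0.0.0/8 (H1) depth=8
  lookup 1.86.34.156: bits 00000001010101100010001010011100 walk d0:-→d1:-→d2:-→d3:-→d4:-→d5:-→d6:-→d7:-→d8:H1→d9:-→d10:-→d11:-→d12:-→d13:-→d14:-→d15:-→d16:H0→d17:-→d18:-→d19:-→d20:-→d21:-→d22:-→d23:-→d24:-→d25:-→d26:-→d27:-→d28:-→d29:-→d30:-→d31:-→d32:H2 -> H2
  + 0.0.0.0/0 (H1) depth=0
  + 0.0.0.0/0 (H1) depth=0
  + 225.16.0.0/20 (H0) depth=20
  + 1.86.0.0/18 (H2) depth=18
  + 225.16.0.0/16 (H0) depth=16
  lookup 1.86.34.156: bits 00000001010101100010001010011100 walk d0:H1→d1:-→d2:-→d3:-→d4:-→d5:-→d6:-→d7:-→d8:H1→d9:-→d10:-→d11:-→d12:-→d13:-→d14:-→d15:-→d16:H0→d17:-→d18:H2→d19:-→d20:-→d21:-→d22:-→d23:-→d24:-→d25:-→d26:-→d27:-→d28:-→d29:-→d30:-→d31:-→d32:H2 -> H2
  + 225.0.0.0/8 (H1) depth=8
  lookup 214.101.9.51: bits 11 walk d0:H1→d1:-→d2:- -> H1

== LOOKUPS ==
["H0","H1","H2","H2","H1"]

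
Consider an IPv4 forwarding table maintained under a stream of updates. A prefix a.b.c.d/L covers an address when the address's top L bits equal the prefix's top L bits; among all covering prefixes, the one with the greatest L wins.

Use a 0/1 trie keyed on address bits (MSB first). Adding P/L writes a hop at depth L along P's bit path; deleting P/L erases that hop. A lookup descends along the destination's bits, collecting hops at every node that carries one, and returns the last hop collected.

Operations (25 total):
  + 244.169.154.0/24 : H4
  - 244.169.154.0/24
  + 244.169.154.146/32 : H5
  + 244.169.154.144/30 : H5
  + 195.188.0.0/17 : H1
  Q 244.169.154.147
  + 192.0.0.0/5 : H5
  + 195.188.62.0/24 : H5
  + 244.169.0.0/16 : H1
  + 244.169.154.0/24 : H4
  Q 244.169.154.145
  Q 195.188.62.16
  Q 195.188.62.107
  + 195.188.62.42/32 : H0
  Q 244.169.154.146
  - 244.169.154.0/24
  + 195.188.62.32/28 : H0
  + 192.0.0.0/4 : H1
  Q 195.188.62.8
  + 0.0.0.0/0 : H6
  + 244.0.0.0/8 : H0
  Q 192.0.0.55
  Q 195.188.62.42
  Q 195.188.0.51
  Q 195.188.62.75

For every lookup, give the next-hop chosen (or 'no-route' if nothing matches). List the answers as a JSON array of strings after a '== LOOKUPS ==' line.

Process each operation:
  add 244.169.154.0/24 -> H4 at depth 24
  del 244.169.154.0/24 (clear depth 24)
  add 244.169.154.146/32 -> H5 at depth 32
  add 244.169.154.144/30 -> H5 at depth 30
  add 195.188.0.0/17 -> H1 at depth 17
  Q 244.169.154.147: descend 1111010010101001100110101001001 ; hops seen [H5] ; pick H5
  add 192.0.0.0/5 -> H5 at depth 5
  add 195.188.62.0/24 -> H5 at depth 24
  add 244.169.0.0/16 -> H1 at depth 16
  add 244.169.154.0/24 -> H4 at depth 24
  Q 244.169.154.145: descend 111101001010100110011010100100 ; hops seen [H1,H4,H5] ; pick H5
  Q 195.188.62.16: descend 110000111011110000111110 ; hops seen [H5,H1,H5] ; pick H5
  Q 195.188.62.107: descend 110000111011110000111110 ; hops seen [H5,H1,H5] ; pick H5
  add 195.188.62.42/32 -> H0 at depth 32
  Q 244.169.154.146: descend 11110100101010011001101010010010 ; hops seen [H1,H4,H5,H5] ; pick H5
  del 244.169.154.0/24 (clear depth 24)
  add 195.188.62.32/28 -> H0 at depth 28
  add 192.0.0.0/4 -> H1 at depth 4
  Q 195.188.62.8: descend 11000011101111000011111000 ; hops seen [H1,H5,H1,H5] ; pick H5
  add 0.0.0.0/0 -> H6 at depth 0
  add 244.0.0.0/8 -> H0 at depth 8
  Q 192.0.0.55: descend 110000 ; hops seen [H6,H1,H5] ; pick H5
  Q 195.188.62.42: descend 11000011101111000011111000101010 ; hops seen [H6,H1,H5,H1,H5,H0,H0] ; pick H0
  Q 195.188.0.51: descend 110000111011110000 ; hops seen [H6,H1,H5,H1] ; pick H1
  Q 195.188.62.75: descend 1100001110111100001111100 ; hops seen [H6,H1,H5,H1,H5] ; pick H5

== LOOKUPS ==
["H5","H5","H5","H5","H5","H5","H5","H0","H1","H5"]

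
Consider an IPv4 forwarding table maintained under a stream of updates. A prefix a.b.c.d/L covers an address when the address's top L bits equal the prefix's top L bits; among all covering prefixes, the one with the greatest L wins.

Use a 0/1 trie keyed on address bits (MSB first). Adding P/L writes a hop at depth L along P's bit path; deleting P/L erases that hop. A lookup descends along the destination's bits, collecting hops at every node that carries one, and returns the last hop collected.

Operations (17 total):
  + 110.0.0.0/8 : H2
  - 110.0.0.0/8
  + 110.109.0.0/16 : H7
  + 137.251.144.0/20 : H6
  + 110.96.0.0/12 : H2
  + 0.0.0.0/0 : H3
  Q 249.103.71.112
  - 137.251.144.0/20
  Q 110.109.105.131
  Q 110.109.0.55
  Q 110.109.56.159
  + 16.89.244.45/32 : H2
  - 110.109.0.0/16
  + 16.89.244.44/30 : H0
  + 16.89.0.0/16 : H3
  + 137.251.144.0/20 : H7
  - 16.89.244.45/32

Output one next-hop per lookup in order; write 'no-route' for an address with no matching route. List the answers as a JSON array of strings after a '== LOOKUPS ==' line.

Trace:
  + 110.0.0.0/8 (H2) depth=8
  del 110.0.0.0/8 (clear depth 8)
  + 110.109.0.0/16 (H7) depth=16
  + 137.251.144.0/20 (H6) depth=20
  + 110.96.0.0/12 (H2) depth=12
  + 0.0.0.0/0 (H3) depth=0
  Q 249.103.71.112: descend 1 ; hops seen [H3] ; pick H3
  del 137.251.144.0/20 (clear depth 20)
  Q 110.109.105.131: descend 0110111001101101 ; hops seen [H3,H2,H7] ; pick H7
  Q 110.109.0.55: descend 0110111001101101 ; hops seen [H3,H2,H7] ; pick H7
  Q 110.109.56.159: descend 0110111001101101 ; hops seen [H3,H2,H7] ; pick H7
  + 16.89.244.45/32 (H2) depth=32
  del 110.109.0.0/16 (clear depth 16)
  + 16.89.244.44/30 (H0) depth=30
  + 16.89.0.0/16 (H3) depth=16
  + 137.251.144.0/20 (H7) depth=20
  del 16.89.244.45/32 (clear depth 32)

== LOOKUPS ==
["H3","H7","H7","H7"]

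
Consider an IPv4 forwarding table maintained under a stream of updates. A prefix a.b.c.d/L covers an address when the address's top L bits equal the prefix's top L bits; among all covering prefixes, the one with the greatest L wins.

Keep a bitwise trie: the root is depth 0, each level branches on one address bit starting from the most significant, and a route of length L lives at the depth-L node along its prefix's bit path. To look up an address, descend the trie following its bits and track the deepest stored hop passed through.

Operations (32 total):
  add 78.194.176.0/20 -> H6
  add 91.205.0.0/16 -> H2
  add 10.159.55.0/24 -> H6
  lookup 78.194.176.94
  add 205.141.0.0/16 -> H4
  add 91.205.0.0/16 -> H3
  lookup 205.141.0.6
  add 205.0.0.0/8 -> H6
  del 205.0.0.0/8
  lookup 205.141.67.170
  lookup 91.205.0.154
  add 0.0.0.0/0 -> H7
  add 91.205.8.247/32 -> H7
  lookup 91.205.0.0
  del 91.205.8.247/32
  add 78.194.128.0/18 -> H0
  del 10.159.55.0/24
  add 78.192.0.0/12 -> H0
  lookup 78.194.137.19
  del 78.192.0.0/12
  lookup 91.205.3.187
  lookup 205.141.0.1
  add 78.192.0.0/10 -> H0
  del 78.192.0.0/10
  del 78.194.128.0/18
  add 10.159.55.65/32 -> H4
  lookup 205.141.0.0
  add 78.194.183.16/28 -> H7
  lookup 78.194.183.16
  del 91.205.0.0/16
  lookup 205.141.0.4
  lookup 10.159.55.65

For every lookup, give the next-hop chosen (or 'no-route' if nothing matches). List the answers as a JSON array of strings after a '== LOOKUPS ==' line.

Trace:
  + 78.194.176.0/20 (H6) depth=20
  + 91.205.0.0/16 (H2) depth=16
  + 10.159.55.0/24 (H6) depth=24
  lookup 78.194.176.94: bits 01001110110000101011 walk d0:-→d1:-→d2:-→d3:-→d4:-→d5:-→d6:-→d7:-→d8:-→d9:-→d10:-→d11:-→d12:-→d13:-→d14:-→d15:-→d16:-→d17:-→d18:-→d19:-→d20:H6 -> H6
  + 205.141.0.0/16 (H4) depth=16
  + 91.205.0.0/16 (H3) depth=16
  lookup 205.141.0.6: bits 1100110110001101 walk d0:-→d1:-→d2:-→d3:-→d4:-→d5:-→d6:-→d7:-→d8:-→d9:-→d10:-→d11:-→d12:-→d13:-→d14:-→d15:-→d16:H4 -> H4
  + 205.0.0.0/8 (H6) depth=8
  del 205.0.0.0/8 (clear depth 8)
  lookup 205.141.67.170: bits 1100110110001101 walk d0:-→d1:-→d2:-→d3:-→d4:-→d5:-→d6:-→d7:-→d8:-→d9:-→d10:-→d11:-→d12:-→d13:-→d14:-→d15:-→d16:H4 -> H4
  lookup 91.205.0.154: bits 0101101111001101 walk d0:-→d1:-→d2:-→d3:-→d4:-→d5:-→d6:-→d7:-→d8:-→d9:-→d10:-→d11:-→d12:-→d13:-→d14:-→d15:-→d16:H3 -> H3
  + 0.0.0.0/0 (H7) depth=0
  + 91.205.8.247/32 (H7) depth=32
  lookup 91.205.0.0: bits 01011011110011010000 walk d0:H7→d1:-→d2:-→d3:-→d4:-→d5:-→d6:-→d7:-→d8:-→d9:-→d10:-→d11:-→d12:-→d13:-→d14:-→d15:-→d16:H3→d17:-→d18:-→d19:-→d20:- -> H3
  del 91.205.8.247/32 (clear depth 32)
  + 78.194.128.0/18 (H0) depth=18
  del 10.159.55.0/24 (clear depth 24)
  + 78.192.0.0/12 (H0) depth=12
  lookup 78.194.137.19: bits 010011101100001010 walk d0:H7→d1:-→d2:-→d3:-→d4:-→d5:-→d6:-→d7:-→d8:-→d9:-→d10:-→d11:-→d12:H0→d13:-→d14:-→d15:-→d16:-→d17:-→d18:H0 -> H0
  del 78.192.0.0/12 (clear depth 12)
  lookup 91.205.3.187: bits 01011011110011010000 walk d0:H7→d1:-→d2:-→d3:-→d4:-→d5:-→d6:-→d7:-→d8:-→d9:-→d10:-→d11:-→d12:-→d13:-→d14:-→d15:-→d16:H3→d17:-→d18:-→d19:-→d20:- -> H3
  lookup 205.141.0.1: bits 1100110110001101 walk d0:H7→d1:-→d2:-→d3:-→d4:-→d5:-→d6:-→d7:-→d8:-→d9:-→d10:-→d11:-→d12:-→d13:-→d14:-→d15:-→d16:H4 -> H4
  + 78.192.0.0/10 (H0) depth=10
  del 78.192.0.0/10 (clear depth 10)
  del 78.194.128.0/18 (clear depth 18)
  + 10.159.55.65/32 (H4) depth=32
  lookup 205.141.0.0: bits 1100110110001101 walk d0:H7→d1:-→d2:-→d3:-→d4:-→d5:-→d6:-→d7:-→d8:-→d9:-→d10:-→d11:-→d12:-→d13:-→d14:-→d15:-→d16:H4 -> H4
  + 78.194.183.16/28 (H7) depth=28
  lookup 78.194.183.16: bits 0100111011000010101101110001 walk d0:H7→d1:-→d2:-→d3:-→d4:-→d5:-→d6:-→d7:-→d8:-→d9:-→d10:-→d11:-→d12:-→d13:-→d14:-→d15:-→d16:-→d17:-→d18:-→d19:-→d20:H6→d21:-→d22:-→d23:-→d24:-→d25:-→d26:-→d27:-→d28:H7 -> H7
  del 91.205.0.0/16 (clear depth 16)
  lookup 205.141.0.4: bits 1100110110001101 walk d0:H7→d1:-→d2:-→d3:-→d4:-→d5:-→d6:-→d7:-→d8:-→d9:-→d10:-→d11:-→d12:-→d13:-→d14:-→d15:-→d16:H4 -> H4
  lookup 10.159.55.65: bits 00001010100111110011011101000001 walk d0:H7→d1:-→d2:-→d3:-→d4:-→d5:-→d6:-→d7:-→d8:-→d9:-→d10:-→d11:-→d12:-→d13:-→d14:-→d15:-→d16:-→d17:-→d18:-→d19:-→d20:-→d21:-→d22:-→d23:-→d24:-→d25:-→d26:-→d27:-→d28:-→d29:-→d30:-→d31:-→d32:H4 -> H4

== LOOKUPS ==
["H6","H4","H4","H3","H3","H0","H3","H4","H4","H7","H4","H4"]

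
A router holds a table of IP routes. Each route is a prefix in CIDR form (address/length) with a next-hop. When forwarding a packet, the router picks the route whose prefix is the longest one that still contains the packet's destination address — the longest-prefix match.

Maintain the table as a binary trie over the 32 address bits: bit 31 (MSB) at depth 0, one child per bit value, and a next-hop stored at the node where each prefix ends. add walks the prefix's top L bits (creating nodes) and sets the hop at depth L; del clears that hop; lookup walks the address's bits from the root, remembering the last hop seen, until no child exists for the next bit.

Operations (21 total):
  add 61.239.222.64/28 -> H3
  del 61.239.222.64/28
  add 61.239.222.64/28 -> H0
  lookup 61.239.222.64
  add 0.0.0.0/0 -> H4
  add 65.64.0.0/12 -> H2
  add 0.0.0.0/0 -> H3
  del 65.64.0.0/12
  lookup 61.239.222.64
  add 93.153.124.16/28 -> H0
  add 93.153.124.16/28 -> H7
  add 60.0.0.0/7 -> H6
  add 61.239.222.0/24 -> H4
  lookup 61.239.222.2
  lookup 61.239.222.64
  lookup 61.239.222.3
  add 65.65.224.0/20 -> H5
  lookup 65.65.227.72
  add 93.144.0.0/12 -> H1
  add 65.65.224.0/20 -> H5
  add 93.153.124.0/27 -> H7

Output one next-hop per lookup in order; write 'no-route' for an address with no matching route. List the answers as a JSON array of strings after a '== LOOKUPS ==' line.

Process each operation:
  add 61.239.222.64/28 -> H3 at depth 28
  del 61.239.222.64/28 (clear depth 28)
  add 61.239.222.64/28 -> H0 at depth 28
  lookup 61.239.222.64: bits 0011110111101111110111100100 walk d0:-→d1:-→d2:-→d3:-→d4:-→d5:-→d6:-→d7:-→d8:-→d9:-→d10:-→d11:-→d12:-→d13:-→d14:-→d15:-→d16:-→d17:-→d18:-→d19:-→d20:-→d21:-→d22:-→d23:-→d24:-→d25:-→d26:-→d27:-→d28:H0 -> H0
  add 0.0.0.0/0 -> H4 at depth 0
  add 65.64.0.0/12 -> H2 at depth 12
  add 0.0.0.0/0 -> H3 at depth 0
  del 65.64.0.0/12 (clear depth 12)
  lookup 61.239.222.64: bits 0011110111101111110111100100 walk d0:H3→d1:-→d2:-→d3:-→d4:-→d5:-→d6:-→d7:-→d8:-→d9:-→d10:-→d11:-→d12:-→d13:-→d14:-→d15:-→d16:-→d17:-→d18:-→d19:-→d20:-→d21:-→d22:-→d23:-→d24:-→d25:-→d26:-→d27:-→d28:H0 -> H0
  add 93.153.124.16/28 -> H0 at depth 28
  add 93.153.124.16/28 -> H7 at depth 28
  add 60.0.0.0/7 -> H6 at depth 7
  add 61.239.222.0/24 -> H4 at depth 24
  lookup 61.239.222.2: bits 0011110111101111110111100 walk d0:H3→d1:-→d2:-→d3:-→d4:-→d5:-→d6:-→d7:H6→d8:-→d9:-→d10:-→d11:-→d12:-→d13:-→d14:-→d15:-→d16:-→d17:-→d18:-→d19:-→d20:-→d21:-→d22:-→d23:-→d24:H4→d25:- -> H4
  lookup 61.239.222.64: bits 0011110111101111110111100100 walk d0:H3→d1:-→d2:-→d3:-→d4:-→d5:-→d6:-→d7:H6→d8:-→d9:-→d10:-→d11:-→d12:-→d13:-→d14:-→d15:-→d16:-→d17:-→d18:-→d19:-→d20:-→d21:-→d22:-→d23:-→d24:H4→d25:-→d26:-→d27:-→d28:H0 -> H0
  lookup 61.239.222.3: bits 0011110111101111110111100 walk d0:H3→d1:-→d2:-→d3:-→d4:-→d5:-→d6:-→d7:H6→d8:-→d9:-→d10:-→d11:-→d12:-→d13:-→d14:-→d15:-→d16:-→d17:-→d18:-→d19:-→d20:-→d21:-→d22:-→d23:-→d24:H4→d25:- -> H4
  add 65.65.224.0/20 -> H5 at depth 20
  lookup 65.65.227.72: bits 01000001010000011110 walk d0:H3→d1:-→d2:-→d3:-→d4:-→d5:-→d6:-→d7:-→d8:-→d9:-→d10:-→d11:-→d12:-→d13:-→d14:-→d15:-→d16:-→d17:-→d18:-→d19:-→d20:H5 -> H5
  add 93.144.0.0/12 -> H1 at depth 12
  add 65.65.224.0/20 -> H5 at depth 20
  add 93.153.124.0/27 -> H7 at depth 27

== LOOKUPS ==
["H0","H0","H4","H0","H4","H5"]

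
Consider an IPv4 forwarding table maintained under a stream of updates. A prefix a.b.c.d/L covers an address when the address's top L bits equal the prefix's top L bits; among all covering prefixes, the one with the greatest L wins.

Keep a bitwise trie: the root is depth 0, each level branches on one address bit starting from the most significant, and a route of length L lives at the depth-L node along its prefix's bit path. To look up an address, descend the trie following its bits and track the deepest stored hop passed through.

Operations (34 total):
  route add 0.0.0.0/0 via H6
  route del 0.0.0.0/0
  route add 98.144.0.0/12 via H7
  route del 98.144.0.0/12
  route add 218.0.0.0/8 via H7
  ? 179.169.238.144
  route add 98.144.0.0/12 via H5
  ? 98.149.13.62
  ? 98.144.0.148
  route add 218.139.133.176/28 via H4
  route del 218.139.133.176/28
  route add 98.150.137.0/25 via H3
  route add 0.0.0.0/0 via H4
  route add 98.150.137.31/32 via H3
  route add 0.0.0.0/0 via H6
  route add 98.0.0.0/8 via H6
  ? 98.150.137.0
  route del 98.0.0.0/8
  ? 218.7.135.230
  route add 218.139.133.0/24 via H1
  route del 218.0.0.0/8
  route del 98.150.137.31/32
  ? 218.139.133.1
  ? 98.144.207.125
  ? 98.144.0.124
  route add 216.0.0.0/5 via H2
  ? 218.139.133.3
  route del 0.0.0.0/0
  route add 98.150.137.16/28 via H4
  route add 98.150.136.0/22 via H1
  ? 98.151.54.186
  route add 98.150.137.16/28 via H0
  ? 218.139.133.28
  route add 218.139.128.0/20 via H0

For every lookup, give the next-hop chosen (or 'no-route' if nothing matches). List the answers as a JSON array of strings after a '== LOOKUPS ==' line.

Process each operation:
  add 0.0.0.0/0 -> H6 at depth 0
  - 0.0.0.0/0 clear@0
  add 98.144.0.0/12 -> H7 at depth 12
  - 98.144.0.0/12 clear@12
  add 218.0.0.0/8 -> H7 at depth 8
  ? 179.169.238.144  path d0:-→d1:-  best=no-route
  add 98.144.0.0/12 -> H5 at depth 12
  ? 98.149.13.62  path d0:-→d1:-→d2:-→d3:-→d4:-→d5:-→d6:-→d7:-→d8:-→d9:-→d10:-→d11:-→d12:H5  best=H5
  ? 98.144.0.148  path d0:-→d1:-→d2:-→d3:-→d4:-→d5:-→d6:-→d7:-→d8:-→d9:-→d10:-→d11:-→d12:H5  best=H5
  add 218.139.133.176/28 -> H4 at depth 28
  - 218.139.133.176/28 clear@28
  add 98.150.137.0/25 -> H3 at depth 25
  add 0.0.0.0/0 -> H4 at depth 0
  add 98.150.137.31/32 -> H3 at depth 32
  add 0.0.0.0/0 -> H6 at depth 0
  add 98.0.0.0/8 -> H6 at depth 8
  ? 98.150.137.0  path d0:H6→d1:-→d2:-→d3:-→d4:-→d5:-→d6:-→d7:-→d8:H6→d9:-→d10:-→d11:-→d12:H5→d13:-→d14:-→d15:-→d16:-→d17:-→d18:-→d19:-→d20:-→d21:-→d22:-→d23:-→d24:-→d25:H3→d26:-→d27:-  best=H3
  - 98.0.0.0/8 clear@8
  ? 218.7.135.230  path d0:H6→d1:-→d2:-→d3:-→d4:-→d5:-→d6:-→d7:-→d8:H7  best=H7
  add 218.139.133.0/24 -> H1 at depth 24
  - 218.0.0.0/8 clear@8
  - 98.150.137.31/32 clear@32
  ? 218.139.133.1  path d0:H6→d1:-→d2:-→d3:-→d4:-→d5:-→d6:-→d7:-→d8:-→d9:-→d10:-→d11:-→d12:-→d13:-→d14:-→d15:-→d16:-→d17:-→d18:-→d19:-→d20:-→d21:-→d22:-→d23:-→d24:H1  best=H1
  ? 98.144.207.125  path d0:H6→d1:-→d2:-→d3:-→d4:-→d5:-→d6:-→d7:-→d8:-→d9:-→d10:-→d11:-→d12:H5→d13:-  best=H5
  ? 98.144.0.124  path d0:H6→d1:-→d2:-→d3:-→d4:-→d5:-→d6:-→d7:-→d8:-→d9:-→d10:-→d11:-→d12:H5→d13:-  best=H5
  add 216.0.0.0/5 -> H2 at depth 5
  ? 218.139.133.3  path d0:H6→d1:-→d2:-→d3:-→d4:-→d5:H2→d6:-→d7:-→d8:-→d9:-→d10:-→d11:-→d12:-→d13:-→d14:-→d15:-→d16:-→d17:-→d18:-→d19:-→d20:-→d21:-→d22:-→d23:-→d24:H1  best=H1
  - 0.0.0.0/0 clear@0
  add 98.150.137.16/28 -> H4 at depth 28
  add 98.150.136.0/22 -> H1 at depth 22
  ? 98.151.54.186  path d0:-→d1:-→d2:-→d3:-→d4:-→d5:-→d6:-→d7:-→d8:-→d9:-→d10:-→d11:-→d12:H5→d13:-→d14:-→d15:-  best=H5
  add 98.150.137.16/28 -> H0 at depth 28
  ? 218.139.133.28  path d0:-→d1:-→d2:-→d3:-→d4:-→d5:H2→d6:-→d7:-→d8:-→d9:-→d10:-→d11:-→d12:-→d13:-→d14:-→d15:-→d16:-→d17:-→d18:-→d19:-→d20:-→d21:-→d22:-→d23:-→d24:H1  best=H1
  add 218.139.128.0/20 -> H0 at depth 20

== LOOKUPS ==
["no-route","H5","H5","H3","H7","H1","H5","H5","H1","H5","H1"]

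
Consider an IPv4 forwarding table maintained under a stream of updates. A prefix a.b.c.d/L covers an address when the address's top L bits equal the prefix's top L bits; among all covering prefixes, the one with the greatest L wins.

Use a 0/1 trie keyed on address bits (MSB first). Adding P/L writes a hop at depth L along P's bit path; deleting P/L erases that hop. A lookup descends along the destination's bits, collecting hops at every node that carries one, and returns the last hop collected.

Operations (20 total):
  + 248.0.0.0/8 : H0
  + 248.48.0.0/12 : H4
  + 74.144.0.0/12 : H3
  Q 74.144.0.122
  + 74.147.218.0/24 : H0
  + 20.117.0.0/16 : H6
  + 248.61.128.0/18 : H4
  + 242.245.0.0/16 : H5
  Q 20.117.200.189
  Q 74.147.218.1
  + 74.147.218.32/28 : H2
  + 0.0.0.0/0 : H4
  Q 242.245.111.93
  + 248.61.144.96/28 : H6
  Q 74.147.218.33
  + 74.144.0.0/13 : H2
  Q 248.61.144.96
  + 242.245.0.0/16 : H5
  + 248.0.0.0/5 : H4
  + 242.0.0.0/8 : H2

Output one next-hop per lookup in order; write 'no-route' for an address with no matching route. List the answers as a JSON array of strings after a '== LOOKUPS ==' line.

Trace:
  + 248.0.0.0/8 (H0) depth=8
  + 248.48.0.0/12 (H4) depth=12
  + 74.144.0.0/12 (H3) depth=12
  lookup 74.144.0.122: bits 010010101001 walk d0:-→d1:-→d2:-→d3:-→d4:-→d5:-→d6:-→d7:-→d8:-→d9:-→d10:-→d11:-→d12:H3 -> H3
  + 74.147.218.0/24 (H0) depth=24
  + 20.117.0.0/16 (H6) depth=16
  + 248.61.128.0/18 (H4) depth=18
  + 242.245.0.0/16 (H5) depth=16
  lookup 20.117.200.189: bits 0001010001110101 walk d0:-→d1:-→d2:-→d3:-→d4:-→d5:-→d6:-→d7:-→d8:-→d9:-→d10:-→d11:-→d12:-→d13:-→d14:-→d15:-→d16:H6 -> H6
  lookup 74.147.218.1: bits 010010101001001111011010 walk d0:-→d1:-→d2:-→d3:-→d4:-→d5:-→d6:-→d7:-→d8:-→d9:-→d10:-→d11:-→d12:H3→d13:-→d14:-→d15:-→d16:-→d17:-→d18:-→d19:-→d20:-→d21:-→d22:-→d23:-→d24:H0 -> H0
  + 74.147.218.32/28 (H2) depth=28
  + 0.0.0.0/0 (H4) depth=0
  lookup 242.245.111.93: bits 1111001011110101 walk d0:H4→d1:-→d2:-→d3:-→d4:-→d5:-→d6:-→d7:-→d8:-→d9:-→d10:-→d11:-→d12:-→d13:-→d14:-→d15:-→d16:H5 -> H5
  + 248.61.144.96/28 (H6) depth=28
  lookup 74.147.218.33: bits 0100101010010011110110100010 walk d0:H4→d1:-→d2:-→d3:-→d4:-→d5:-→d6:-→d7:-→d8:-→d9:-→d10:-→d11:-→d12:H3→d13:-→d14:-→d15:-→d16:-→d17:-→d18:-→d19:-→d20:-→d21:-→d22:-→d23:-→d24:H0→d25:-→d26:-→d27:-→d28:H2 -> H2
  + 74.144.0.0/13 (H2) depth=13
  lookup 248.61.144.96: bits 1111100000111101100100000110 walk d0:H4→d1:-→d2:-→d3:-→d4:-→d5:-→d6:-→d7:-→d8:H0→d9:-→d10:-→d11:-→d12:H4→d13:-→d14:-→d15:-→d16:-→d17:-→d18:H4→d19:-→d20:-→d21:-→d22:-→d23:-→d24:-→d25:-→d26:-→d27:-→d28:H6 -> H6
  + 242.245.0.0/16 (H5) depth=16
  + 248.0.0.0/5 (H4) depth=5
  + 242.0.0.0/8 (H2) depth=8

== LOOKUPS ==
["H3","H6","H0","H5","H2","H6"]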